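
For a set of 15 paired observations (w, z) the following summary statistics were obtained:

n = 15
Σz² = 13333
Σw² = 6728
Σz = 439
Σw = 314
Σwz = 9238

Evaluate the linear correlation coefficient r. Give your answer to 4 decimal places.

0.1761

r = (nΣwz − ΣwΣz) / √[(nΣw² − (Σw)²)(nΣz² − (Σz)²)]
Numerator: 15×9238 − 314×439 = 724
Denominator: √[(100920 − 98596)(199995 − 192721)] = √[2324 × 7274] = 4111.5418
r = 724 / 4111.5418 ≈ 0.1761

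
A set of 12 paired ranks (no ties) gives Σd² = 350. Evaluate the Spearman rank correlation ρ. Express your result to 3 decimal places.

-0.224

ρ = 1 − 6Σd² / [n(n²−1)] = 1 − 6×350 / (12×143)
  = 1 − 2100/1716 = 1 − 1.2238 ≈ -0.224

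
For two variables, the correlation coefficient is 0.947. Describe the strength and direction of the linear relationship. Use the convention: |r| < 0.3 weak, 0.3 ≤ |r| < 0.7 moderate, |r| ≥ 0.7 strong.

strong positive

r = 0.947 > 0 so the relationship is positive.
|r| = 0.947, which falls in the strong range.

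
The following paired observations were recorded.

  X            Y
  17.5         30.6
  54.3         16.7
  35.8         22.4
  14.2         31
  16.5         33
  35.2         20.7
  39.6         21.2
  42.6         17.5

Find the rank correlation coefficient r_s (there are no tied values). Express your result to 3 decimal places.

Rank X: 3, 8, 5, 1, 2, 4, 6, 7
Rank Y: 6, 1, 5, 7, 8, 3, 4, 2
d = rank(X) − rank(Y): -3, 7, 0, -6, -6, 1, 2, 5; Σd² = 160
ρ = 1 − 6Σd² / [n(n²−1)] = 1 − 6×160 / (8×63) = 1 − 960/504 ≈ -0.905

-0.905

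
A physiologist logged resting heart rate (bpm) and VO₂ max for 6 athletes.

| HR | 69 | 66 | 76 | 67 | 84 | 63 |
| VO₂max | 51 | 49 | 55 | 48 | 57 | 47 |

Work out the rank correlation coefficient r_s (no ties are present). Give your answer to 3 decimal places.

Rank HR: 4, 2, 5, 3, 6, 1
Rank VO₂max: 4, 3, 5, 2, 6, 1
d = rank(HR) − rank(VO₂max): 0, -1, 0, 1, 0, 0; Σd² = 2
ρ = 1 − 6Σd² / [n(n²−1)] = 1 − 6×2 / (6×35) = 1 − 12/210 ≈ 0.943

0.943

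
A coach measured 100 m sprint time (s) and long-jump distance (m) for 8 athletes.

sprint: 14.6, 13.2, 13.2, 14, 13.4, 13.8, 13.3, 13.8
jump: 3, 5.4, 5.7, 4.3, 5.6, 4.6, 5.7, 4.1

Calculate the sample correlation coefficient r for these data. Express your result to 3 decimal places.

n = 8, Σx = 109.3, Σy = 38.4, Σx² = 1494.97, Σy² = 190.96, Σxy = 521.43
nΣxy − ΣxΣy = 4171.44 − 4197.12 = -25.68
nΣx² − (Σx)² = 11959.76 − 11946.49 = 13.27; nΣy² − (Σy)² = 1527.68 − 1474.56 = 53.12
r = -25.68 / √(13.27 × 53.12) = -25.68 / 26.5500 ≈ -0.967

-0.967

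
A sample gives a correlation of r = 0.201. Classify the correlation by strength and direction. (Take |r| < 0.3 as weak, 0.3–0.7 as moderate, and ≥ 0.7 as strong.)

r = 0.201 > 0 so the relationship is positive.
|r| = 0.201, which falls in the weak range.

weak positive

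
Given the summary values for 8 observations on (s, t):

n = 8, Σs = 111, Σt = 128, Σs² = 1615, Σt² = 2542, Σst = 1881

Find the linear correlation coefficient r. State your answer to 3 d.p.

r = (nΣst − ΣsΣt) / √[(nΣs² − (Σs)²)(nΣt² − (Σt)²)]
Numerator: 8×1881 − 111×128 = 840
Denominator: √[(12920 − 12321)(20336 − 16384)] = √[599 × 3952] = 1538.5864
r = 840 / 1538.5864 ≈ 0.546

0.546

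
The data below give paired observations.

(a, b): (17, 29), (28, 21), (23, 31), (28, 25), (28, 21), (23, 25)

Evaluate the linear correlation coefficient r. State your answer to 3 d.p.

-0.743

n = 6, Σa = 147, Σb = 152, Σa² = 3699, Σb² = 3934, Σab = 3657
nΣab − ΣaΣb = 21942 − 22344 = -402
nΣa² − (Σa)² = 22194 − 21609 = 585; nΣb² − (Σb)² = 23604 − 23104 = 500
r = -402 / √(585 × 500) = -402 / 540.8327 ≈ -0.743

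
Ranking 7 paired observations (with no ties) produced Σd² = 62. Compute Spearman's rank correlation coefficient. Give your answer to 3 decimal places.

-0.107

ρ = 1 − 6Σd² / [n(n²−1)] = 1 − 6×62 / (7×48)
  = 1 − 372/336 = 1 − 1.1071 ≈ -0.107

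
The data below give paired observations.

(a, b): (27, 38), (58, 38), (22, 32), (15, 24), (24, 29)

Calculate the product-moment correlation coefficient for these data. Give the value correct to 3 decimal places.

0.719

n = 5, Σa = 146, Σb = 161, Σa² = 5378, Σb² = 5329, Σab = 4990
nΣab − ΣaΣb = 24950 − 23506 = 1444
nΣa² − (Σa)² = 26890 − 21316 = 5574; nΣb² − (Σb)² = 26645 − 25921 = 724
r = 1444 / √(5574 × 724) = 1444 / 2008.8743 ≈ 0.719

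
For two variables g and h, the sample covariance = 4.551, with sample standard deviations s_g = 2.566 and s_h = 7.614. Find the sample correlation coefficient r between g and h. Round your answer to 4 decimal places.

r = Cov(g,h) / (s_g · s_h) = 4.551 / (2.566 × 7.614)
  = 4.551 / 19.5375 ≈ 0.2329

0.2329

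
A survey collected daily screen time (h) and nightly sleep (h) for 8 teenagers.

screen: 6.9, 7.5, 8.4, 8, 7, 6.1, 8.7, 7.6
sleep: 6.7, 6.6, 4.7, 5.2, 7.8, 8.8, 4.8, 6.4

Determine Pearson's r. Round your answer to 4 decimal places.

n = 8, Σx = 60.2, Σy = 51, Σx² = 458.08, Σy² = 339.86, Σxy = 375.49
nΣxy − ΣxΣy = 3003.92 − 3070.2 = -66.28
nΣx² − (Σx)² = 3664.64 − 3624.04 = 40.6; nΣy² − (Σy)² = 2718.88 − 2601 = 117.88
r = -66.28 / √(40.6 × 117.88) = -66.28 / 69.1804 ≈ -0.9581

-0.9581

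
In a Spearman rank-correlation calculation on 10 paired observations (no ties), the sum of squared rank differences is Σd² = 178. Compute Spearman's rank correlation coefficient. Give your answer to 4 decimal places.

-0.0788

ρ = 1 − 6Σd² / [n(n²−1)] = 1 − 6×178 / (10×99)
  = 1 − 1068/990 = 1 − 1.07879 ≈ -0.0788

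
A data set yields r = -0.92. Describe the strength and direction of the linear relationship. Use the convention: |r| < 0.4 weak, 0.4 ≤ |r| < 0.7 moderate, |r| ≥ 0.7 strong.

strong negative

r = -0.92 < 0 so the relationship is negative.
|r| = 0.92, which falls in the strong range.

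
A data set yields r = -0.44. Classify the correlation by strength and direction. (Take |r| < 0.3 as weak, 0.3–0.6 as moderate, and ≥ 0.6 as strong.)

r = -0.44 < 0 so the relationship is negative.
|r| = 0.44, which falls in the moderate range.

moderate negative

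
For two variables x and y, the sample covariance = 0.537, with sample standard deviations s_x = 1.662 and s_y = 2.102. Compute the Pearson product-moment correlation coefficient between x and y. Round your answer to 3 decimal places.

0.154

r = Cov(x,y) / (s_x · s_y) = 0.537 / (1.662 × 2.102)
  = 0.537 / 3.4935 ≈ 0.154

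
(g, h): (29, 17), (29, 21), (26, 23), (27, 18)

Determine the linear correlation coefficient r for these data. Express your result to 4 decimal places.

-0.5044

n = 4, Σg = 111, Σh = 79, Σg² = 3087, Σh² = 1583, Σgh = 2186
nΣgh − ΣgΣh = 8744 − 8769 = -25
nΣg² − (Σg)² = 12348 − 12321 = 27; nΣh² − (Σh)² = 6332 − 6241 = 91
r = -25 / √(27 × 91) = -25 / 49.5681 ≈ -0.5044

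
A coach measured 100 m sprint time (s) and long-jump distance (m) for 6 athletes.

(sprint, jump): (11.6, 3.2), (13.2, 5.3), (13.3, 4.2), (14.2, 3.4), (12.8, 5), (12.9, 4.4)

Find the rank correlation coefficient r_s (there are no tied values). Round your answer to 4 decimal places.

0.0286

Rank sprint: 1, 4, 5, 6, 2, 3
Rank jump: 1, 6, 3, 2, 5, 4
d = rank(sprint) − rank(jump): 0, -2, 2, 4, -3, -1; Σd² = 34
ρ = 1 − 6Σd² / [n(n²−1)] = 1 − 6×34 / (6×35) = 1 − 204/210 ≈ 0.0286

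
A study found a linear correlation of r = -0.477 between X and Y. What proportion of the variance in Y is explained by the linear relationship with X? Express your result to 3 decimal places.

0.228

r² = (-0.477)² = 0.228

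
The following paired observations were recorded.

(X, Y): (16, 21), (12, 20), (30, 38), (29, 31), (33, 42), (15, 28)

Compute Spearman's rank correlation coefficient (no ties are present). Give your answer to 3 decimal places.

0.943

Rank X: 3, 1, 5, 4, 6, 2
Rank Y: 2, 1, 5, 4, 6, 3
d = rank(X) − rank(Y): 1, 0, 0, 0, 0, -1; Σd² = 2
ρ = 1 − 6Σd² / [n(n²−1)] = 1 − 6×2 / (6×35) = 1 − 12/210 ≈ 0.943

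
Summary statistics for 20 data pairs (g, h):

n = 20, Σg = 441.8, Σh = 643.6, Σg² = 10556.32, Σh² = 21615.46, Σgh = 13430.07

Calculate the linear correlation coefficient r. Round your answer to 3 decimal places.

-0.927

r = (nΣgh − ΣgΣh) / √[(nΣg² − (Σg)²)(nΣh² − (Σh)²)]
Numerator: 20×13430.07 − 441.8×643.6 = -15741.08
Denominator: √[(211126.4 − 195187.24)(432309.2 − 414220.96)] = √[15939.16 × 18088.24] = 16979.7336
r = -15741.08 / 16979.7336 ≈ -0.927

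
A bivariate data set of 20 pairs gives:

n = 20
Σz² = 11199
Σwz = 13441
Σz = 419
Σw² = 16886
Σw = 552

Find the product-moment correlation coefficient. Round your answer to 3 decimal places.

r = (nΣwz − ΣwΣz) / √[(nΣw² − (Σw)²)(nΣz² − (Σz)²)]
Numerator: 20×13441 − 552×419 = 37532
Denominator: √[(337720 − 304704)(223980 − 175561)] = √[33016 × 48419] = 39982.5175
r = 37532 / 39982.5175 ≈ 0.939

0.939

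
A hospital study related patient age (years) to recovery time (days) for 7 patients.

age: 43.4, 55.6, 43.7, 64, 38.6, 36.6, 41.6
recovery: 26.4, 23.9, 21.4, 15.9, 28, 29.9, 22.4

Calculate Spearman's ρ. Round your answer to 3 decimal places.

-0.821

Rank age: 4, 6, 5, 7, 2, 1, 3
Rank recovery: 5, 4, 2, 1, 6, 7, 3
d = rank(age) − rank(recovery): -1, 2, 3, 6, -4, -6, 0; Σd² = 102
ρ = 1 − 6Σd² / [n(n²−1)] = 1 − 6×102 / (7×48) = 1 − 612/336 ≈ -0.821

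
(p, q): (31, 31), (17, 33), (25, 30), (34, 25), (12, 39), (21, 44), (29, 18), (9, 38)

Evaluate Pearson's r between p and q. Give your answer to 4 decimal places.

n = 8, Σp = 178, Σq = 258, Σp² = 4538, Σq² = 8800, Σpq = 5378
nΣpq − ΣpΣq = 43024 − 45924 = -2900
nΣp² − (Σp)² = 36304 − 31684 = 4620; nΣq² − (Σq)² = 70400 − 66564 = 3836
r = -2900 / √(4620 × 3836) = -2900 / 4209.7886 ≈ -0.6889

-0.6889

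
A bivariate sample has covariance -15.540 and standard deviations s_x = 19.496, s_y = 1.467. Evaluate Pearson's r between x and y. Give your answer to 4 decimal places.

-0.5433

r = Cov(x,y) / (s_x · s_y) = -15.540 / (19.496 × 1.467)
  = -15.540 / 28.6006 ≈ -0.5433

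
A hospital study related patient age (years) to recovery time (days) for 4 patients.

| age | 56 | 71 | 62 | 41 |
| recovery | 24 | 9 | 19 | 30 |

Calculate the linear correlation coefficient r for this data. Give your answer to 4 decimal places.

-0.9636

n = 4, Σx = 230, Σy = 82, Σx² = 13702, Σy² = 1918, Σxy = 4391
nΣxy − ΣxΣy = 17564 − 18860 = -1296
nΣx² − (Σx)² = 54808 − 52900 = 1908; nΣy² − (Σy)² = 7672 − 6724 = 948
r = -1296 / √(1908 × 948) = -1296 / 1344.9104 ≈ -0.9636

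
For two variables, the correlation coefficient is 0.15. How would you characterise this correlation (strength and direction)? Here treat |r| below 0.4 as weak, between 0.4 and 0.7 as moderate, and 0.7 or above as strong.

r = 0.15 > 0 so the relationship is positive.
|r| = 0.15, which falls in the weak range.

weak positive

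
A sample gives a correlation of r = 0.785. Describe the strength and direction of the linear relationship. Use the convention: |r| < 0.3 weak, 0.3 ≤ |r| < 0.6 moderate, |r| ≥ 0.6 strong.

r = 0.785 > 0 so the relationship is positive.
|r| = 0.785, which falls in the strong range.

strong positive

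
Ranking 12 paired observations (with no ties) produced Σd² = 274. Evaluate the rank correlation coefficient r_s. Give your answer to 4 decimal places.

ρ = 1 − 6Σd² / [n(n²−1)] = 1 − 6×274 / (12×143)
  = 1 − 1644/1716 = 1 − 0.95804 ≈ 0.0420

0.0420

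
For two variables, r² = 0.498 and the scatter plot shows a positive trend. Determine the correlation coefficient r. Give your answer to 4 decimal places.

|r| = √0.498 = 0.7057
The association is positive, so r = 0.7057.

0.7057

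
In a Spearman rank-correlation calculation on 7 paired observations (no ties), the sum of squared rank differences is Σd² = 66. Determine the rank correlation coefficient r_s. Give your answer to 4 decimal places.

ρ = 1 − 6Σd² / [n(n²−1)] = 1 − 6×66 / (7×48)
  = 1 − 396/336 = 1 − 1.17857 ≈ -0.1786

-0.1786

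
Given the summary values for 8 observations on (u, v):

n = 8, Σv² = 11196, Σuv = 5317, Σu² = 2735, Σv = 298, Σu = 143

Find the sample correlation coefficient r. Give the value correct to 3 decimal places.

-0.075

r = (nΣuv − ΣuΣv) / √[(nΣu² − (Σu)²)(nΣv² − (Σv)²)]
Numerator: 8×5317 − 143×298 = -78
Denominator: √[(21880 − 20449)(89568 − 88804)] = √[1431 × 764] = 1045.6022
r = -78 / 1045.6022 ≈ -0.075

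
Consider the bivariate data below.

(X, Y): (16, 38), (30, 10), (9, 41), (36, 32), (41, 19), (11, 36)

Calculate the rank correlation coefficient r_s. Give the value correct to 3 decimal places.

-0.771

Rank X: 3, 4, 1, 5, 6, 2
Rank Y: 5, 1, 6, 3, 2, 4
d = rank(X) − rank(Y): -2, 3, -5, 2, 4, -2; Σd² = 62
ρ = 1 − 6Σd² / [n(n²−1)] = 1 − 6×62 / (6×35) = 1 − 372/210 ≈ -0.771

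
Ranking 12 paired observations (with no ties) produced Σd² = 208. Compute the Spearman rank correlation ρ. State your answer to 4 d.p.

ρ = 1 − 6Σd² / [n(n²−1)] = 1 − 6×208 / (12×143)
  = 1 − 1248/1716 = 1 − 0.72727 ≈ 0.2727

0.2727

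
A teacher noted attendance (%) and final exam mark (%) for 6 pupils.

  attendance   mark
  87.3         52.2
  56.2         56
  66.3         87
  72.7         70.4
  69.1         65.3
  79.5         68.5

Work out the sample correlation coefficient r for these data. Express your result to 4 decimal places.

n = 6, Σx = 431.1, Σy = 399.4, Σx² = 31555.77, Σy² = 27342.34, Σxy = 28548.42
nΣxy − ΣxΣy = 171290.52 − 172181.34 = -890.82
nΣx² − (Σx)² = 189334.62 − 185847.21 = 3487.41; nΣy² − (Σy)² = 164054.04 − 159520.36 = 4533.68
r = -890.82 / √(3487.41 × 4533.68) = -890.82 / 3976.2798 ≈ -0.2240

-0.2240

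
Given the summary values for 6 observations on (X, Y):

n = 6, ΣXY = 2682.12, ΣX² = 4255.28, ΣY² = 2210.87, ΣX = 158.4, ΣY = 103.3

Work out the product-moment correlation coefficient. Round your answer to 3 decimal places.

r = (nΣXY − ΣXΣY) / √[(nΣX² − (ΣX)²)(nΣY² − (ΣY)²)]
Numerator: 6×2682.12 − 158.4×103.3 = -270
Denominator: √[(25531.68 − 25090.56)(13265.22 − 10670.89)] = √[441.12 × 2594.33] = 1069.7714
r = -270 / 1069.7714 ≈ -0.252

-0.252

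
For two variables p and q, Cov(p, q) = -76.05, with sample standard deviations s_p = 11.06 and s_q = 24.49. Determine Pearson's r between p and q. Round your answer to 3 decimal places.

r = Cov(p,q) / (s_p · s_q) = -76.05 / (11.06 × 24.49)
  = -76.05 / 270.8594 ≈ -0.281

-0.281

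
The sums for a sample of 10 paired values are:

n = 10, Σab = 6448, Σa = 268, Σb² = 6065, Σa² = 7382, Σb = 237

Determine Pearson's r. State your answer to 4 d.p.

r = (nΣab − ΣaΣb) / √[(nΣa² − (Σa)²)(nΣb² − (Σb)²)]
Numerator: 10×6448 − 268×237 = 964
Denominator: √[(73820 − 71824)(60650 − 56169)] = √[1996 × 4481] = 2990.6648
r = 964 / 2990.6648 ≈ 0.3223

0.3223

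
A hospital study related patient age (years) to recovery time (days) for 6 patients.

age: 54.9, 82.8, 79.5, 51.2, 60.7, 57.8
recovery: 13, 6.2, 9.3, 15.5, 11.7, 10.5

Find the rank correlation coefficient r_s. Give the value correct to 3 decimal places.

Rank age: 2, 6, 5, 1, 4, 3
Rank recovery: 5, 1, 2, 6, 4, 3
d = rank(age) − rank(recovery): -3, 5, 3, -5, 0, 0; Σd² = 68
ρ = 1 − 6Σd² / [n(n²−1)] = 1 − 6×68 / (6×35) = 1 − 408/210 ≈ -0.943

-0.943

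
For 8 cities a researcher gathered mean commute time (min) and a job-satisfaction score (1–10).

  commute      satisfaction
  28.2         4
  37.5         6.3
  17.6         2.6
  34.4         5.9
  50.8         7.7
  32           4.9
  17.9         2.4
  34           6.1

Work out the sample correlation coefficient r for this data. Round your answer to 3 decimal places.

n = 8, Σx = 252.4, Σy = 39.9, Σx² = 8775.66, Σy² = 223.53, Σxy = 1396.09
nΣxy − ΣxΣy = 11168.72 − 10070.76 = 1097.96
nΣx² − (Σx)² = 70205.28 − 63705.76 = 6499.52; nΣy² − (Σy)² = 1788.24 − 1592.01 = 196.23
r = 1097.96 / √(6499.52 × 196.23) = 1097.96 / 1129.3364 ≈ 0.972

0.972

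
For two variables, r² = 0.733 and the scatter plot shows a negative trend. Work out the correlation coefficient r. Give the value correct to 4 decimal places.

-0.8562

|r| = √0.733 = 0.8562
The association is negative, so r = −0.8562.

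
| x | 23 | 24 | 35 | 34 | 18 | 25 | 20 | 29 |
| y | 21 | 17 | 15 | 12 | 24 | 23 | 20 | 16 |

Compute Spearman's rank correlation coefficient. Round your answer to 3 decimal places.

Rank x: 3, 4, 8, 7, 1, 5, 2, 6
Rank y: 6, 4, 2, 1, 8, 7, 5, 3
d = rank(x) − rank(y): -3, 0, 6, 6, -7, -2, -3, 3; Σd² = 152
ρ = 1 − 6Σd² / [n(n²−1)] = 1 − 6×152 / (8×63) = 1 − 912/504 ≈ -0.810

-0.810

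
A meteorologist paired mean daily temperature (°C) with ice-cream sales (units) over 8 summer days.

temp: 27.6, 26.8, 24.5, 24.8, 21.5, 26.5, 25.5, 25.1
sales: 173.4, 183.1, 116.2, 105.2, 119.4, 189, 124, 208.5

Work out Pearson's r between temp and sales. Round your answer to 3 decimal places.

n = 8, Σx = 202.3, Σy = 1218.8, Σx² = 5140.05, Σy² = 196988.26, Σxy = 31119.73
nΣxy − ΣxΣy = 248957.84 − 246563.24 = 2394.6
nΣx² − (Σx)² = 41120.4 − 40925.29 = 195.11; nΣy² − (Σy)² = 1575906.08 − 1485473.44 = 90432.64
r = 2394.6 / √(195.11 × 90432.64) = 2394.6 / 4200.5133 ≈ 0.570

0.570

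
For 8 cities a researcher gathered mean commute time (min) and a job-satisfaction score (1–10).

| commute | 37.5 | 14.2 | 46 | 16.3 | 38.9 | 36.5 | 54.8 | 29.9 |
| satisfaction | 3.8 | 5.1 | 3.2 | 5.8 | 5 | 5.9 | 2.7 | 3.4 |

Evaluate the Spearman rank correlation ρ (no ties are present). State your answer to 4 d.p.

-0.6905

Rank commute: 5, 1, 7, 2, 6, 4, 8, 3
Rank satisfaction: 4, 6, 2, 7, 5, 8, 1, 3
d = rank(commute) − rank(satisfaction): 1, -5, 5, -5, 1, -4, 7, 0; Σd² = 142
ρ = 1 − 6Σd² / [n(n²−1)] = 1 − 6×142 / (8×63) = 1 − 852/504 ≈ -0.6905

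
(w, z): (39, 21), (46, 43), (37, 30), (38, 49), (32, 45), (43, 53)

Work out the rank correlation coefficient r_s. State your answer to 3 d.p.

0.086

Rank w: 4, 6, 2, 3, 1, 5
Rank z: 1, 3, 2, 5, 4, 6
d = rank(w) − rank(z): 3, 3, 0, -2, -3, -1; Σd² = 32
ρ = 1 − 6Σd² / [n(n²−1)] = 1 − 6×32 / (6×35) = 1 − 192/210 ≈ 0.086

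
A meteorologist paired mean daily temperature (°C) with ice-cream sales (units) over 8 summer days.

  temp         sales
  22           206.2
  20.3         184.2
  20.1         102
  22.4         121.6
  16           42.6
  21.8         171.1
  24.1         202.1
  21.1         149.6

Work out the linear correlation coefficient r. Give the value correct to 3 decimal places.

0.804

n = 8, Σx = 167.8, Σy = 1179.4, Σx² = 3559.12, Σy² = 195953.18, Σxy = 25488.45
nΣxy − ΣxΣy = 203907.6 − 197903.32 = 6004.28
nΣx² − (Σx)² = 28472.96 − 28156.84 = 316.12; nΣy² − (Σy)² = 1567625.44 − 1390984.36 = 176641.08
r = 6004.28 / √(316.12 × 176641.08) = 6004.28 / 7472.6018 ≈ 0.804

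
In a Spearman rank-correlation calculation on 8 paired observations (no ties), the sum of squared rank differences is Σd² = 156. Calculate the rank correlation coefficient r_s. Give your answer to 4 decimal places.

-0.8571

ρ = 1 − 6Σd² / [n(n²−1)] = 1 − 6×156 / (8×63)
  = 1 − 936/504 = 1 − 1.85714 ≈ -0.8571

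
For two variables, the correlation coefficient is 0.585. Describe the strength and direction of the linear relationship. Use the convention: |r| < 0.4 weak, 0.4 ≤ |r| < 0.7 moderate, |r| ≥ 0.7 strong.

moderate positive

r = 0.585 > 0 so the relationship is positive.
|r| = 0.585, which falls in the moderate range.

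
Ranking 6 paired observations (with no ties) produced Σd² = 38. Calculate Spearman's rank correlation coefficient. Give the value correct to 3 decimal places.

-0.086

ρ = 1 − 6Σd² / [n(n²−1)] = 1 − 6×38 / (6×35)
  = 1 − 228/210 = 1 − 1.0857 ≈ -0.086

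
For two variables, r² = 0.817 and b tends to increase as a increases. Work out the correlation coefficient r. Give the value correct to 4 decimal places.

0.9039

|r| = √0.817 = 0.9039
The association is positive, so r = 0.9039.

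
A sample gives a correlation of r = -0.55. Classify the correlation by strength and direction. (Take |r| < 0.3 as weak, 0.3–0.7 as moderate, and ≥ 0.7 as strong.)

moderate negative

r = -0.55 < 0 so the relationship is negative.
|r| = 0.55, which falls in the moderate range.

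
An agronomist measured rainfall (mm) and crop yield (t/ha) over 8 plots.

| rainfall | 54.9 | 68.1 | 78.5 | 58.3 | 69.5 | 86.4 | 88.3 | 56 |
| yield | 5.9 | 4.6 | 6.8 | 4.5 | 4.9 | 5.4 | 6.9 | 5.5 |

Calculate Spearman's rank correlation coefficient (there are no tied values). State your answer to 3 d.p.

0.333

Rank rainfall: 1, 4, 6, 3, 5, 7, 8, 2
Rank yield: 6, 2, 7, 1, 3, 4, 8, 5
d = rank(rainfall) − rank(yield): -5, 2, -1, 2, 2, 3, 0, -3; Σd² = 56
ρ = 1 − 6Σd² / [n(n²−1)] = 1 − 6×56 / (8×63) = 1 − 336/504 ≈ 0.333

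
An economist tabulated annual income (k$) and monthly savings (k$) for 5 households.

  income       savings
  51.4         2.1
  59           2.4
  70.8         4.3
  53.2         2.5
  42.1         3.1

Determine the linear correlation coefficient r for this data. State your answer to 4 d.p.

0.5730

n = 5, Σx = 276.5, Σy = 14.4, Σx² = 15738.25, Σy² = 44.52, Σxy = 817.49
nΣxy − ΣxΣy = 4087.45 − 3981.6 = 105.85
nΣx² − (Σx)² = 78691.25 − 76452.25 = 2239; nΣy² − (Σy)² = 222.6 − 207.36 = 15.24
r = 105.85 / √(2239 × 15.24) = 105.85 / 184.7224 ≈ 0.5730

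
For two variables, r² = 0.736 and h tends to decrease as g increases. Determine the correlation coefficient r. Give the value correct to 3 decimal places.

|r| = √0.736 = 0.858
The association is negative, so r = −0.858.

-0.858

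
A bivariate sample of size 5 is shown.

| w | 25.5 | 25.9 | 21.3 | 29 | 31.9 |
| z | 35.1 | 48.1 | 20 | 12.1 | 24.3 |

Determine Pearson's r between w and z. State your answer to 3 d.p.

-0.167

n = 5, Σw = 133.6, Σz = 139.6, Σw² = 3633.36, Σz² = 4682.52, Σwz = 3692.91
nΣwz − ΣwΣz = 18464.55 − 18650.56 = -186.01
nΣw² − (Σw)² = 18166.8 − 17848.96 = 317.84; nΣz² − (Σz)² = 23412.6 − 19488.16 = 3924.44
r = -186.01 / √(317.84 × 3924.44) = -186.01 / 1116.8456 ≈ -0.167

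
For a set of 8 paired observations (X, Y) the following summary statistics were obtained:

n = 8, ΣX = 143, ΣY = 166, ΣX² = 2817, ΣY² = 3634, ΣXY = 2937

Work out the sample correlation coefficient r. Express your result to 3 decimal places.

r = (nΣXY − ΣXΣY) / √[(nΣX² − (ΣX)²)(nΣY² − (ΣY)²)]
Numerator: 8×2937 − 143×166 = -242
Denominator: √[(22536 − 20449)(29072 − 27556)] = √[2087 × 1516] = 1778.7333
r = -242 / 1778.7333 ≈ -0.136

-0.136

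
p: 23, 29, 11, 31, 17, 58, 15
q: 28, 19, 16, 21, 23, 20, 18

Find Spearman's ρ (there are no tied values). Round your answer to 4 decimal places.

Rank p: 4, 5, 1, 6, 3, 7, 2
Rank q: 7, 3, 1, 5, 6, 4, 2
d = rank(p) − rank(q): -3, 2, 0, 1, -3, 3, 0; Σd² = 32
ρ = 1 − 6Σd² / [n(n²−1)] = 1 − 6×32 / (7×48) = 1 − 192/336 ≈ 0.4286

0.4286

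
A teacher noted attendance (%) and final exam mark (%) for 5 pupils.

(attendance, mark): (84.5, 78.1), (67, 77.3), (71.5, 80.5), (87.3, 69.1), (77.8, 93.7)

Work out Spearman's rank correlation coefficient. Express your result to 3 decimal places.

Rank attendance: 4, 1, 2, 5, 3
Rank mark: 3, 2, 4, 1, 5
d = rank(attendance) − rank(mark): 1, -1, -2, 4, -2; Σd² = 26
ρ = 1 − 6Σd² / [n(n²−1)] = 1 − 6×26 / (5×24) = 1 − 156/120 ≈ -0.300

-0.300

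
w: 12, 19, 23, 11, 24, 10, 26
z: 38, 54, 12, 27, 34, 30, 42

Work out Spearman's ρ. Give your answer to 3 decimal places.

0.321

Rank w: 3, 4, 5, 2, 6, 1, 7
Rank z: 5, 7, 1, 2, 4, 3, 6
d = rank(w) − rank(z): -2, -3, 4, 0, 2, -2, 1; Σd² = 38
ρ = 1 − 6Σd² / [n(n²−1)] = 1 − 6×38 / (7×48) = 1 − 228/336 ≈ 0.321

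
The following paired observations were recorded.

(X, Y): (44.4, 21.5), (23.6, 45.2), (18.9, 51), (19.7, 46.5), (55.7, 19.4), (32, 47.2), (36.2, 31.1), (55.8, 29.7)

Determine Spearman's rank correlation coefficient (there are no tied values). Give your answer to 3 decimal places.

-0.857

Rank X: 6, 3, 1, 2, 7, 4, 5, 8
Rank Y: 2, 5, 8, 6, 1, 7, 4, 3
d = rank(X) − rank(Y): 4, -2, -7, -4, 6, -3, 1, 5; Σd² = 156
ρ = 1 − 6Σd² / [n(n²−1)] = 1 − 6×156 / (8×63) = 1 − 936/504 ≈ -0.857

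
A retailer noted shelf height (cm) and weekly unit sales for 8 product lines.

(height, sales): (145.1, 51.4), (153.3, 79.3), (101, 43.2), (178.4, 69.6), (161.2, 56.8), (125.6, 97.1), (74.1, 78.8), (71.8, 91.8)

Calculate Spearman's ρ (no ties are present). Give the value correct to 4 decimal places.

Rank height: 5, 6, 3, 8, 7, 4, 2, 1
Rank sales: 2, 6, 1, 4, 3, 8, 5, 7
d = rank(height) − rank(sales): 3, 0, 2, 4, 4, -4, -3, -6; Σd² = 106
ρ = 1 − 6Σd² / [n(n²−1)] = 1 − 6×106 / (8×63) = 1 − 636/504 ≈ -0.2619

-0.2619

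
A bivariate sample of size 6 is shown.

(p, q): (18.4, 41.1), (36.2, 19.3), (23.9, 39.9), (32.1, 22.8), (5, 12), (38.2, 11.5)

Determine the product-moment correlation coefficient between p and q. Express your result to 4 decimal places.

n = 6, Σp = 153.8, Σq = 146.6, Σp² = 4734.86, Σq² = 4449.8, Σpq = 3639.69
nΣpq − ΣpΣq = 21838.14 − 22547.08 = -708.94
nΣp² − (Σp)² = 28409.16 − 23654.44 = 4754.72; nΣq² − (Σq)² = 26698.8 − 21491.56 = 5207.24
r = -708.94 / √(4754.72 × 5207.24) = -708.94 / 4975.8384 ≈ -0.1425

-0.1425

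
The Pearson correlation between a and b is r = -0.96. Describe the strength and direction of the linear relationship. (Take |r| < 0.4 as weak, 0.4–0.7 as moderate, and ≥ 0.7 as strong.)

r = -0.96 < 0 so the relationship is negative.
|r| = 0.96, which falls in the strong range.

strong negative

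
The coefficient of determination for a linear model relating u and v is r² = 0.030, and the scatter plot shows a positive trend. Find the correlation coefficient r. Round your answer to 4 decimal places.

|r| = √0.030 = 0.1732
The association is positive, so r = 0.1732.

0.1732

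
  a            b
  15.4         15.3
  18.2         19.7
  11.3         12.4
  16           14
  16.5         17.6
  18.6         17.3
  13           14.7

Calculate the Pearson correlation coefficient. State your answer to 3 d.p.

0.841

n = 7, Σa = 109, Σb = 111, Σa² = 1739.3, Σb² = 1797.08, Σab = 1761.56
nΣab − ΣaΣb = 12330.92 − 12099 = 231.92
nΣa² − (Σa)² = 12175.1 − 11881 = 294.1; nΣb² − (Σb)² = 12579.56 − 12321 = 258.56
r = 231.92 / √(294.1 × 258.56) = 231.92 / 275.7580 ≈ 0.841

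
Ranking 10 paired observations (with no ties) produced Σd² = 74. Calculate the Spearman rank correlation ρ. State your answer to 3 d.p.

ρ = 1 − 6Σd² / [n(n²−1)] = 1 − 6×74 / (10×99)
  = 1 − 444/990 = 1 − 0.4485 ≈ 0.552

0.552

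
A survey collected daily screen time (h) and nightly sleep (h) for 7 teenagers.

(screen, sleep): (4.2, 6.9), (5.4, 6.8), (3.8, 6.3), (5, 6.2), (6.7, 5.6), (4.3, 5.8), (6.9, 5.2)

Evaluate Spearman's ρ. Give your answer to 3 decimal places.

-0.679

Rank screen: 2, 5, 1, 4, 6, 3, 7
Rank sleep: 7, 6, 5, 4, 2, 3, 1
d = rank(screen) − rank(sleep): -5, -1, -4, 0, 4, 0, 6; Σd² = 94
ρ = 1 − 6Σd² / [n(n²−1)] = 1 − 6×94 / (7×48) = 1 − 564/336 ≈ -0.679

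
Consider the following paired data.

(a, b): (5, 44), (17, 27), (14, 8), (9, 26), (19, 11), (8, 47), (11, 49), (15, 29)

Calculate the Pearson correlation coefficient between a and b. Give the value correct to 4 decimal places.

-0.6993

n = 8, Σa = 98, Σb = 241, Σa² = 1362, Σb² = 8977, Σab = 2584
nΣab − ΣaΣb = 20672 − 23618 = -2946
nΣa² − (Σa)² = 10896 − 9604 = 1292; nΣb² − (Σb)² = 71816 − 58081 = 13735
r = -2946 / √(1292 × 13735) = -2946 / 4212.5550 ≈ -0.6993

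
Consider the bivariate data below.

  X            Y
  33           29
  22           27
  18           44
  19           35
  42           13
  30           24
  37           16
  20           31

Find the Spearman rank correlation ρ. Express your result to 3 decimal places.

Rank X: 6, 4, 1, 2, 8, 5, 7, 3
Rank Y: 5, 4, 8, 7, 1, 3, 2, 6
d = rank(X) − rank(Y): 1, 0, -7, -5, 7, 2, 5, -3; Σd² = 162
ρ = 1 − 6Σd² / [n(n²−1)] = 1 − 6×162 / (8×63) = 1 − 972/504 ≈ -0.929

-0.929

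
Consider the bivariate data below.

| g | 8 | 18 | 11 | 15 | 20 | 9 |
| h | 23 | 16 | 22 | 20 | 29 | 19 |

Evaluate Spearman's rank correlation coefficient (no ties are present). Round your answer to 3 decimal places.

Rank g: 1, 5, 3, 4, 6, 2
Rank h: 5, 1, 4, 3, 6, 2
d = rank(g) − rank(h): -4, 4, -1, 1, 0, 0; Σd² = 34
ρ = 1 − 6Σd² / [n(n²−1)] = 1 − 6×34 / (6×35) = 1 − 204/210 ≈ 0.029

0.029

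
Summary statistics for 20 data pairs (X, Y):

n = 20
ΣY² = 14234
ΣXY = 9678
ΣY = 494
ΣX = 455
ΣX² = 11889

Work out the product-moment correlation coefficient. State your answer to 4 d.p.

-0.8827

r = (nΣXY − ΣXΣY) / √[(nΣX² − (ΣX)²)(nΣY² − (ΣY)²)]
Numerator: 20×9678 − 455×494 = -31210
Denominator: √[(237780 − 207025)(284680 − 244036)] = √[30755 × 40644] = 35355.4270
r = -31210 / 35355.4270 ≈ -0.8827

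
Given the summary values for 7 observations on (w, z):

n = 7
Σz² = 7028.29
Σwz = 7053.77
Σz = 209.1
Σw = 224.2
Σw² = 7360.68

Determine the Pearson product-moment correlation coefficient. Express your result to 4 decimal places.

0.9507

r = (nΣwz − ΣwΣz) / √[(nΣw² − (Σw)²)(nΣz² − (Σz)²)]
Numerator: 7×7053.77 − 224.2×209.1 = 2496.17
Denominator: √[(51524.76 − 50265.64)(49198.03 − 43722.81)] = √[1259.12 × 5475.22] = 2625.6350
r = 2496.17 / 2625.6350 ≈ 0.9507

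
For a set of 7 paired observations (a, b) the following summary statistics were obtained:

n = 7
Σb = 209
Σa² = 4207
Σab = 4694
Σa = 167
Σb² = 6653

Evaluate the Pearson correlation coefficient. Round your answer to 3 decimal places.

r = (nΣab − ΣaΣb) / √[(nΣa² − (Σa)²)(nΣb² − (Σb)²)]
Numerator: 7×4694 − 167×209 = -2045
Denominator: √[(29449 − 27889)(46571 − 43681)] = √[1560 × 2890] = 2123.2993
r = -2045 / 2123.2993 ≈ -0.963

-0.963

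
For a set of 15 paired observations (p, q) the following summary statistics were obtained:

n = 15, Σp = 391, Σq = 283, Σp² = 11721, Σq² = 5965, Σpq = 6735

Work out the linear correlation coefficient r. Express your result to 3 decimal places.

-0.656

r = (nΣpq − ΣpΣq) / √[(nΣp² − (Σp)²)(nΣq² − (Σq)²)]
Numerator: 15×6735 − 391×283 = -9628
Denominator: √[(175815 − 152881)(89475 − 80089)] = √[22934 × 9386] = 14671.6912
r = -9628 / 14671.6912 ≈ -0.656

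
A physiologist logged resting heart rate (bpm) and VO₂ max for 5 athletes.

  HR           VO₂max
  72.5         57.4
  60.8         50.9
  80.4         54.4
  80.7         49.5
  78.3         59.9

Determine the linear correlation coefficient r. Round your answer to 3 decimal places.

0.224

n = 5, Σx = 372.7, Σy = 272.1, Σx² = 28060.43, Σy² = 14883.19, Σxy = 20314.8
nΣxy − ΣxΣy = 101574 − 101411.67 = 162.33
nΣx² − (Σx)² = 140302.15 − 138905.29 = 1396.86; nΣy² − (Σy)² = 74415.95 − 74038.41 = 377.54
r = 162.33 / √(1396.86 × 377.54) = 162.33 / 726.2028 ≈ 0.224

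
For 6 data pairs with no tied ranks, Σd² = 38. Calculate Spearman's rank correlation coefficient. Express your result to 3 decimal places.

ρ = 1 − 6Σd² / [n(n²−1)] = 1 − 6×38 / (6×35)
  = 1 − 228/210 = 1 − 1.0857 ≈ -0.086

-0.086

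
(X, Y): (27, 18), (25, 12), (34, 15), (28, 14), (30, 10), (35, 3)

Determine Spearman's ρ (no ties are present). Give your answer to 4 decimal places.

-0.4286

Rank X: 2, 1, 5, 3, 4, 6
Rank Y: 6, 3, 5, 4, 2, 1
d = rank(X) − rank(Y): -4, -2, 0, -1, 2, 5; Σd² = 50
ρ = 1 − 6Σd² / [n(n²−1)] = 1 − 6×50 / (6×35) = 1 − 300/210 ≈ -0.4286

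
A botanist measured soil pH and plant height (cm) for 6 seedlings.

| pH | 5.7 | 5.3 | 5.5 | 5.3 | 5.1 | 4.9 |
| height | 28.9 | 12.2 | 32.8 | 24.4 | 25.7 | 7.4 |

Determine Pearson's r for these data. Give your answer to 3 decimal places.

0.714

n = 6, Σx = 31.8, Σy = 131.4, Σx² = 168.94, Σy² = 3370.5, Σxy = 706.44
nΣxy − ΣxΣy = 4238.64 − 4178.52 = 60.12
nΣx² − (Σx)² = 1013.64 − 1011.24 = 2.4; nΣy² − (Σy)² = 20223 − 17265.96 = 2957.04
r = 60.12 / √(2.4 × 2957.04) = 60.12 / 84.2431 ≈ 0.714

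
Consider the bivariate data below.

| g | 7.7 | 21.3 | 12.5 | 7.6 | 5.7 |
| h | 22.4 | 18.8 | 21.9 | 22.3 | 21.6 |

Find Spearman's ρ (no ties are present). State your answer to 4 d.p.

Rank g: 3, 5, 4, 2, 1
Rank h: 5, 1, 3, 4, 2
d = rank(g) − rank(h): -2, 4, 1, -2, -1; Σd² = 26
ρ = 1 − 6Σd² / [n(n²−1)] = 1 − 6×26 / (5×24) = 1 − 156/120 ≈ -0.3000

-0.3000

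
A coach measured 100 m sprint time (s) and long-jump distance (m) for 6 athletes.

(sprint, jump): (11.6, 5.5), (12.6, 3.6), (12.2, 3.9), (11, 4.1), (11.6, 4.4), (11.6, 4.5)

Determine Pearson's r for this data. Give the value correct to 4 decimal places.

-0.4644

n = 6, Σx = 70.6, Σy = 26, Σx² = 832.28, Σy² = 114.84, Σxy = 305.08
nΣxy − ΣxΣy = 1830.48 − 1835.6 = -5.12
nΣx² − (Σx)² = 4993.68 − 4984.36 = 9.32; nΣy² − (Σy)² = 689.04 − 676 = 13.04
r = -5.12 / √(9.32 × 13.04) = -5.12 / 11.0242 ≈ -0.4644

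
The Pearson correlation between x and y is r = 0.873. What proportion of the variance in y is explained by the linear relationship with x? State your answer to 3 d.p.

r² = (0.873)² = 0.762

0.762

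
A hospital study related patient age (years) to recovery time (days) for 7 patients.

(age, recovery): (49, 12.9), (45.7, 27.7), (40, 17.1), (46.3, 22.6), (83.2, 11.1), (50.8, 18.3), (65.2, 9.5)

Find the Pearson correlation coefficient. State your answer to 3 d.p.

n = 7, Σx = 380.2, Σy = 119.2, Σx² = 21987.1, Σy² = 2285.22, Σxy = 6100.93
nΣxy − ΣxΣy = 42706.51 − 45319.84 = -2613.33
nΣx² − (Σx)² = 153909.7 − 144552.04 = 9357.66; nΣy² − (Σy)² = 15996.54 − 14208.64 = 1787.9
r = -2613.33 / √(9357.66 × 1787.9) = -2613.33 / 4090.3008 ≈ -0.639

-0.639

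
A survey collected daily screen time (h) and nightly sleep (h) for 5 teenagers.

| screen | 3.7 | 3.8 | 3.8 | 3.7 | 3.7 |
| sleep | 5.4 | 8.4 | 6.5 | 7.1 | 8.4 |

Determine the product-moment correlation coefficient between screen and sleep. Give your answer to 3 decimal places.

n = 5, Σx = 18.7, Σy = 35.8, Σx² = 69.95, Σy² = 262.94, Σxy = 133.95
nΣxy − ΣxΣy = 669.75 − 669.46 = 0.29
nΣx² − (Σx)² = 349.75 − 349.69 = 0.06; nΣy² − (Σy)² = 1314.7 − 1281.64 = 33.06
r = 0.29 / √(0.06 × 33.06) = 0.29 / 1.4084 ≈ 0.206

0.206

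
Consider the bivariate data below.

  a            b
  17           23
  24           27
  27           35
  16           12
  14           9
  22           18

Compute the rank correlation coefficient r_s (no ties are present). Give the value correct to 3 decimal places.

0.943

Rank a: 3, 5, 6, 2, 1, 4
Rank b: 4, 5, 6, 2, 1, 3
d = rank(a) − rank(b): -1, 0, 0, 0, 0, 1; Σd² = 2
ρ = 1 − 6Σd² / [n(n²−1)] = 1 − 6×2 / (6×35) = 1 − 12/210 ≈ 0.943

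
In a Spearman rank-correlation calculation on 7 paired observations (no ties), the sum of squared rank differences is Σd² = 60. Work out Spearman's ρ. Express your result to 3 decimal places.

ρ = 1 − 6Σd² / [n(n²−1)] = 1 − 6×60 / (7×48)
  = 1 − 360/336 = 1 − 1.0714 ≈ -0.071

-0.071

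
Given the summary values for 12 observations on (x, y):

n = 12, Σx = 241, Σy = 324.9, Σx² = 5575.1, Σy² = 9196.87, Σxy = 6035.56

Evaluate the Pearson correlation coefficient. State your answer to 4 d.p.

r = (nΣxy − ΣxΣy) / √[(nΣx² − (Σx)²)(nΣy² − (Σy)²)]
Numerator: 12×6035.56 − 241×324.9 = -5874.18
Denominator: √[(66901.2 − 58081)(110362.44 − 105560.01)] = √[8820.2 × 4802.43] = 6508.3326
r = -5874.18 / 6508.3326 ≈ -0.9026

-0.9026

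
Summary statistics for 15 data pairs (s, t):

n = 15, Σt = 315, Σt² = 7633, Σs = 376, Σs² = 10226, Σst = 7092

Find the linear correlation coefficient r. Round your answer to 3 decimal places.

-0.890

r = (nΣst − ΣsΣt) / √[(nΣs² − (Σs)²)(nΣt² − (Σt)²)]
Numerator: 15×7092 − 376×315 = -12060
Denominator: √[(153390 − 141376)(114495 − 99225)] = √[12014 × 15270] = 13544.5111
r = -12060 / 13544.5111 ≈ -0.890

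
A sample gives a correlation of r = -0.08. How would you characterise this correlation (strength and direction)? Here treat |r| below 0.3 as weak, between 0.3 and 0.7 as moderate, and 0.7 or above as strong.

weak negative

r = -0.08 < 0 so the relationship is negative.
|r| = 0.08, which falls in the weak range.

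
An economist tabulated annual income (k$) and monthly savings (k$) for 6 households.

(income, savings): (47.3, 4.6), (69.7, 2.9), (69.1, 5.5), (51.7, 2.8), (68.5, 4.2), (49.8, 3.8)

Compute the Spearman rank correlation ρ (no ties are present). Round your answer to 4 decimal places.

-0.0857

Rank income: 1, 6, 5, 3, 4, 2
Rank savings: 5, 2, 6, 1, 4, 3
d = rank(income) − rank(savings): -4, 4, -1, 2, 0, -1; Σd² = 38
ρ = 1 − 6Σd² / [n(n²−1)] = 1 − 6×38 / (6×35) = 1 − 228/210 ≈ -0.0857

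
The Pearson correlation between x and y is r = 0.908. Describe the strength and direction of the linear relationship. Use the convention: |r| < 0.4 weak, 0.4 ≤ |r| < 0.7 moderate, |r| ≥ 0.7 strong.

strong positive

r = 0.908 > 0 so the relationship is positive.
|r| = 0.908, which falls in the strong range.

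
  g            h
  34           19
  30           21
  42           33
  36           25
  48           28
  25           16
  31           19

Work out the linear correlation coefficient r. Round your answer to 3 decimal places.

0.853

n = 7, Σg = 246, Σh = 161, Σg² = 9006, Σh² = 3917, Σgh = 5895
nΣgh − ΣgΣh = 41265 − 39606 = 1659
nΣg² − (Σg)² = 63042 − 60516 = 2526; nΣh² − (Σh)² = 27419 − 25921 = 1498
r = 1659 / √(2526 × 1498) = 1659 / 1945.2373 ≈ 0.853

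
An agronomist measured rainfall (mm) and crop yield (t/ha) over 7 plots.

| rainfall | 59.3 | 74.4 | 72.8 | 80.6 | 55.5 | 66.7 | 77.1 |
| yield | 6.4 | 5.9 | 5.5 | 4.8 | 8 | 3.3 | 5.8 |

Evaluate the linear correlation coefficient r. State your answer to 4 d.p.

n = 7, Σx = 486.4, Σy = 39.7, Σx² = 34321.6, Σy² = 237.59, Σxy = 2717.05
nΣxy − ΣxΣy = 19019.35 − 19310.08 = -290.73
nΣx² − (Σx)² = 240251.2 − 236584.96 = 3666.24; nΣy² − (Σy)² = 1663.13 − 1576.09 = 87.04
r = -290.73 / √(3666.24 × 87.04) = -290.73 / 564.8978 ≈ -0.5147

-0.5147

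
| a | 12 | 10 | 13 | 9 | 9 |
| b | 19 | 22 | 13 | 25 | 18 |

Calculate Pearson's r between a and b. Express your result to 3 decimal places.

n = 5, Σa = 53, Σb = 97, Σa² = 575, Σb² = 1963, Σab = 1004
nΣab − ΣaΣb = 5020 − 5141 = -121
nΣa² − (Σa)² = 2875 − 2809 = 66; nΣb² − (Σb)² = 9815 − 9409 = 406
r = -121 / √(66 × 406) = -121 / 163.6948 ≈ -0.739

-0.739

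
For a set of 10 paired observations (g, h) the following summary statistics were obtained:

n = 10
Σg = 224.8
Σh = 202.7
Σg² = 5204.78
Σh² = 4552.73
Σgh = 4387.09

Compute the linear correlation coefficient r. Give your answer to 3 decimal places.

-0.654

r = (nΣgh − ΣgΣh) / √[(nΣg² − (Σg)²)(nΣh² − (Σh)²)]
Numerator: 10×4387.09 − 224.8×202.7 = -1696.06
Denominator: √[(52047.8 − 50535.04)(45527.3 − 41087.29)] = √[1512.76 × 4440.01] = 2591.6538
r = -1696.06 / 2591.6538 ≈ -0.654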